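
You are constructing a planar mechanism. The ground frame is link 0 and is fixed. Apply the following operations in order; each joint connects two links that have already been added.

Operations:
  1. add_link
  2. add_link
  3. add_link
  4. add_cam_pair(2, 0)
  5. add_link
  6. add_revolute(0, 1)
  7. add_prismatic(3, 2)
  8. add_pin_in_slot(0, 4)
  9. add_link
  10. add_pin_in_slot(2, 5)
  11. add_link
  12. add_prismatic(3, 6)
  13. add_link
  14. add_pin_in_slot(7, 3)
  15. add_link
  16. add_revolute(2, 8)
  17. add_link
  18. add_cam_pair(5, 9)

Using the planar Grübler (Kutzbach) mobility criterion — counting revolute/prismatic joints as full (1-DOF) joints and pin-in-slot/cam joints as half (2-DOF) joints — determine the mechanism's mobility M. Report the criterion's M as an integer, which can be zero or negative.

M = 14

(L,J1,J2)=(1,0,0); link0 fixed
link1: (2,0,0)
link2: (3,0,0)
link3: (4,0,0)
C 2-0 [J2]: (4,0,1)
link4: (5,0,1)
R 0-1 [J1]: (5,1,1)
P 3-2 [J1]: (5,2,1)
PS 0-4 [J2]: (5,2,2)
link5: (6,2,2)
PS 2-5 [J2]: (6,2,3)
link6: (7,2,3)
P 3-6 [J1]: (7,3,3)
link7: (8,3,3)
PS 7-3 [J2]: (8,3,4)
link8: (9,3,4)
R 2-8 [J1]: (9,4,4)
link9: (10,4,4)
C 5-9 [J2]: (10,4,5)
Grübler: 3·9 − 2·4 − 5 = 14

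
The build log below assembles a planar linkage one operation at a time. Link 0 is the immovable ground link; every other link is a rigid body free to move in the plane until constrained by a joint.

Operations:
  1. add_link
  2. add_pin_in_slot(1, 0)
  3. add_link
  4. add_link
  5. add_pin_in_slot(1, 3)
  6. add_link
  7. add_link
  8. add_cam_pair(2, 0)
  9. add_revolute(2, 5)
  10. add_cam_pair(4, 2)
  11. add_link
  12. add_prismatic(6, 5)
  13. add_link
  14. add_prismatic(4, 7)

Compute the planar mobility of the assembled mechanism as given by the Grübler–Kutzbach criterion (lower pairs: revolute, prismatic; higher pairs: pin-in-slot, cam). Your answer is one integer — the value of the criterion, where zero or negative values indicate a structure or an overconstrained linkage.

link 0 = ground. State L|J1|J2 = 1|0|0
+link1  2|0|0
PS(1,0) f=2→J2  2|0|1
+link2  3|0|1
+link3  4|0|1
PS(1,3) f=2→J2  4|0|2
+link4  5|0|2
+link5  6|0|2
C(2,0) f=2→J2  6|0|3
R(2,5) f=1→J1  6|1|3
C(4,2) f=2→J2  6|1|4
+link6  7|1|4
P(6,5) f=1→J1  7|2|4
+link7  8|2|4
P(4,7) f=1→J1  8|3|4
M = 3(8−1)−2·3−4 = 21−6−4 = 11

M = 11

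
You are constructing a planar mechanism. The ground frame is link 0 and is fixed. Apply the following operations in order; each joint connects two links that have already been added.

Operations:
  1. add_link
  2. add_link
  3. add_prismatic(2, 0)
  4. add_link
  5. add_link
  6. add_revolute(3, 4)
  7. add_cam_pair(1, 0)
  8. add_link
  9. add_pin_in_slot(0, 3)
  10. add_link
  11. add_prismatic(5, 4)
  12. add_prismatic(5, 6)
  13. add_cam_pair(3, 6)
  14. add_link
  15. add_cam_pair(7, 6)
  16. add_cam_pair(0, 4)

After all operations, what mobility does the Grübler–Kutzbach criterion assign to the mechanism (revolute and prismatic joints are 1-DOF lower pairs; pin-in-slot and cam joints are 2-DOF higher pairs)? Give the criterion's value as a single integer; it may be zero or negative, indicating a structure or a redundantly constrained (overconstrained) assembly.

M = 8

ground; <1,0,0>
#1 <2,0,0>
#2 <3,0,0>
P:2↔0 J1 <3,1,0>
#3 <4,1,0>
#4 <5,1,0>
R:3↔4 J1 <5,2,0>
C:1↔0 J2 <5,2,1>
#5 <6,2,1>
PS:0↔3 J2 <6,2,2>
#6 <7,2,2>
P:5↔4 J1 <7,3,2>
P:5↔6 J1 <7,4,2>
C:3↔6 J2 <7,4,3>
#7 <8,4,3>
C:7↔6 J2 <8,4,4>
C:0↔4 J2 <8,4,5>
3×7 − 2×4 − 1×5 = 8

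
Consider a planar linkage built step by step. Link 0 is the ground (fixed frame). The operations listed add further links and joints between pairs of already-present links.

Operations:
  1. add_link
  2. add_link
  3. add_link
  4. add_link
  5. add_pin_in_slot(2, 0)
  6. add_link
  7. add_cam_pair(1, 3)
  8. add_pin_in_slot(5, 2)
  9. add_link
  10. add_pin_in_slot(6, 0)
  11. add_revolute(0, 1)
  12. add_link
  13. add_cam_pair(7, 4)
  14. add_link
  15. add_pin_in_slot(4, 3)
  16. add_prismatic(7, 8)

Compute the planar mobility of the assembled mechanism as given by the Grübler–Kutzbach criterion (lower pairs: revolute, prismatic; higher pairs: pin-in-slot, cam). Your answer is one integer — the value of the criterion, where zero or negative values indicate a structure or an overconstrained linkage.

ground; <1,0,0>
#1 <2,0,0>
#2 <3,0,0>
#3 <4,0,0>
#4 <5,0,0>
PS:2↔0 J2 <5,0,1>
#5 <6,0,1>
C:1↔3 J2 <6,0,2>
PS:5↔2 J2 <6,0,3>
#6 <7,0,3>
PS:6↔0 J2 <7,0,4>
R:0↔1 J1 <7,1,4>
#7 <8,1,4>
C:7↔4 J2 <8,1,5>
#8 <9,1,5>
PS:4↔3 J2 <9,1,6>
P:7↔8 J1 <9,2,6>
3×8 − 2×2 − 1×6 = 14

M = 14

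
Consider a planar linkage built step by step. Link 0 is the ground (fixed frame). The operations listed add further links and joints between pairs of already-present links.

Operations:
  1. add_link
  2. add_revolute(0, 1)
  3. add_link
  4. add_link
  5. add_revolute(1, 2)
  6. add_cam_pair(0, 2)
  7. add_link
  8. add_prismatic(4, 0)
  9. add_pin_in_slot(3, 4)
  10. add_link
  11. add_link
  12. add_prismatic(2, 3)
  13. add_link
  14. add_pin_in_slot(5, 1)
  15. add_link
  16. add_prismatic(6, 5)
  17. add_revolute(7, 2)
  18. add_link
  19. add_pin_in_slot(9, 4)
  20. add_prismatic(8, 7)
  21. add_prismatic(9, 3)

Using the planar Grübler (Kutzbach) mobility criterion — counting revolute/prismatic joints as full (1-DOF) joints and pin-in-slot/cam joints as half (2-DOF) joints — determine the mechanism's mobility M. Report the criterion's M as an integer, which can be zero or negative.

ground; <1,0,0>
#1 <2,0,0>
R:0↔1 J1 <2,1,0>
#2 <3,1,0>
#3 <4,1,0>
R:1↔2 J1 <4,2,0>
C:0↔2 J2 <4,2,1>
#4 <5,2,1>
P:4↔0 J1 <5,3,1>
PS:3↔4 J2 <5,3,2>
#5 <6,3,2>
#6 <7,3,2>
P:2↔3 J1 <7,4,2>
#7 <8,4,2>
PS:5↔1 J2 <8,4,3>
#8 <9,4,3>
P:6↔5 J1 <9,5,3>
R:7↔2 J1 <9,6,3>
#9 <10,6,3>
PS:9↔4 J2 <10,6,4>
P:8↔7 J1 <10,7,4>
P:9↔3 J1 <10,8,4>
3×9 − 2×8 − 1×4 = 7

M = 7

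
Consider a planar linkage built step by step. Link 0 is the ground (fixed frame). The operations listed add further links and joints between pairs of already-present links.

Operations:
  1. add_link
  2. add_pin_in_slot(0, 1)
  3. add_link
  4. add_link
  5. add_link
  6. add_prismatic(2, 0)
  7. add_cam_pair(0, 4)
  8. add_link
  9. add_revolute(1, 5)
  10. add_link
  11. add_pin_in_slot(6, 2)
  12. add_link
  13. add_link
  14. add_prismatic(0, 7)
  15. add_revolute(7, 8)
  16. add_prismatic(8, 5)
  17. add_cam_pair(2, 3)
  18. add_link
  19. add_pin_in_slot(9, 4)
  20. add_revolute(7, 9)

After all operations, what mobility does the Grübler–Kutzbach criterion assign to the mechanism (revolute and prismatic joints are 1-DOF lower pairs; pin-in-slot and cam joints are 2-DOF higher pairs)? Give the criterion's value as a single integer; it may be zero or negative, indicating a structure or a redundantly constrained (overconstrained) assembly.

link 0 = ground. State L|J1|J2 = 1|0|0
+link1  2|0|0
PS(0,1) f=2→J2  2|0|1
+link2  3|0|1
+link3  4|0|1
+link4  5|0|1
P(2,0) f=1→J1  5|1|1
C(0,4) f=2→J2  5|1|2
+link5  6|1|2
R(1,5) f=1→J1  6|2|2
+link6  7|2|2
PS(6,2) f=2→J2  7|2|3
+link7  8|2|3
+link8  9|2|3
P(0,7) f=1→J1  9|3|3
R(7,8) f=1→J1  9|4|3
P(8,5) f=1→J1  9|5|3
C(2,3) f=2→J2  9|5|4
+link9  10|5|4
PS(9,4) f=2→J2  10|5|5
R(7,9) f=1→J1  10|6|5
M = 3(10−1)−2·6−5 = 27−12−5 = 10

M = 10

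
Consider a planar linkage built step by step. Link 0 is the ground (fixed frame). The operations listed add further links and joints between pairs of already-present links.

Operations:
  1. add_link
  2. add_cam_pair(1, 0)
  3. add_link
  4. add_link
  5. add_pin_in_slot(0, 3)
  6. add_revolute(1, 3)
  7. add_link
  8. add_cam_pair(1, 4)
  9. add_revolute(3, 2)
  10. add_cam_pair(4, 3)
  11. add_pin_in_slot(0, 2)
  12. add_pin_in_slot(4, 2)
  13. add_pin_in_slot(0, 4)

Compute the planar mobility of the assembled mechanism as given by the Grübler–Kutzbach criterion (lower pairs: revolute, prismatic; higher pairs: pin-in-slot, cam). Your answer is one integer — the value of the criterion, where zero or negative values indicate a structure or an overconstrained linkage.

ground; <1,0,0>
#1 <2,0,0>
C:1↔0 J2 <2,0,1>
#2 <3,0,1>
#3 <4,0,1>
PS:0↔3 J2 <4,0,2>
R:1↔3 J1 <4,1,2>
#4 <5,1,2>
C:1↔4 J2 <5,1,3>
R:3↔2 J1 <5,2,3>
C:4↔3 J2 <5,2,4>
PS:0↔2 J2 <5,2,5>
PS:4↔2 J2 <5,2,6>
PS:0↔4 J2 <5,2,7>
3×4 − 2×2 − 1×7 = 1

M = 1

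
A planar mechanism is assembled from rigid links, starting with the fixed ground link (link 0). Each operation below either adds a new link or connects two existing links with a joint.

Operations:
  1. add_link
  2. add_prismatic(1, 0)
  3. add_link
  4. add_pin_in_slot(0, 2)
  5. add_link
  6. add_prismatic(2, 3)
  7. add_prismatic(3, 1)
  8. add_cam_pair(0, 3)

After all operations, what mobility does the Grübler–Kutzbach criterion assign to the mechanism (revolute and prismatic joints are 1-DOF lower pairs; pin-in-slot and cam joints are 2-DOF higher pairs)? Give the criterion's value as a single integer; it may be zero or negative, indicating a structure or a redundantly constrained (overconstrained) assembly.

[1;0;0] (link 0 is ground)
L+ [2;0;0]
P(1,0)∈J1 [2;1;0]
L+ [3;1;0]
PS(0,2)∈J2 [3;1;1]
L+ [4;1;1]
P(2,3)∈J1 [4;2;1]
P(3,1)∈J1 [4;3;1]
C(0,3)∈J2 [4;3;2]
mobility = 9 − 6 − 2 = 1

M = 1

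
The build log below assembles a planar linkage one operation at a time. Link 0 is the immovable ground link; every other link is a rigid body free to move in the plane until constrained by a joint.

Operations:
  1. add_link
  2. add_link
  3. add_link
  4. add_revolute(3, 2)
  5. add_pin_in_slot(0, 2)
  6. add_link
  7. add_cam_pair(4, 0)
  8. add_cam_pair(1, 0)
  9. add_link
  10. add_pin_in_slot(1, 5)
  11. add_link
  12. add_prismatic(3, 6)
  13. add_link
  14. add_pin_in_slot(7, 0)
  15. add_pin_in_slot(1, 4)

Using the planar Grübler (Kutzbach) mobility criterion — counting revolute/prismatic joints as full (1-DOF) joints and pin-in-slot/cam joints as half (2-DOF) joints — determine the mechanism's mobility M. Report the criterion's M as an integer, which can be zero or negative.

M = 11

[1;0;0] (link 0 is ground)
L+ [2;0;0]
L+ [3;0;0]
L+ [4;0;0]
R(3,2)∈J1 [4;1;0]
PS(0,2)∈J2 [4;1;1]
L+ [5;1;1]
C(4,0)∈J2 [5;1;2]
C(1,0)∈J2 [5;1;3]
L+ [6;1;3]
PS(1,5)∈J2 [6;1;4]
L+ [7;1;4]
P(3,6)∈J1 [7;2;4]
L+ [8;2;4]
PS(7,0)∈J2 [8;2;5]
PS(1,4)∈J2 [8;2;6]
mobility = 21 − 4 − 6 = 11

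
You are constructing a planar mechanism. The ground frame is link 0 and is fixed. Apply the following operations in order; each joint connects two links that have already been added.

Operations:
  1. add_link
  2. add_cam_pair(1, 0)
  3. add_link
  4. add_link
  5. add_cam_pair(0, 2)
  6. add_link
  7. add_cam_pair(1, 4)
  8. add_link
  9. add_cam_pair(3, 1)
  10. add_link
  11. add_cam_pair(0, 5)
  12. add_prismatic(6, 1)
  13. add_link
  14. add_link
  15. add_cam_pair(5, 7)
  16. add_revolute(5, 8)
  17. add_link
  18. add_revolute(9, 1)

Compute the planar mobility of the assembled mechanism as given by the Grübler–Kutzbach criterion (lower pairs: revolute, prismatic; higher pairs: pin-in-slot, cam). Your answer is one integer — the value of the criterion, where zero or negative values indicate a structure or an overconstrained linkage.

ground; <1,0,0>
#1 <2,0,0>
C:1↔0 J2 <2,0,1>
#2 <3,0,1>
#3 <4,0,1>
C:0↔2 J2 <4,0,2>
#4 <5,0,2>
C:1↔4 J2 <5,0,3>
#5 <6,0,3>
C:3↔1 J2 <6,0,4>
#6 <7,0,4>
C:0↔5 J2 <7,0,5>
P:6↔1 J1 <7,1,5>
#7 <8,1,5>
#8 <9,1,5>
C:5↔7 J2 <9,1,6>
R:5↔8 J1 <9,2,6>
#9 <10,2,6>
R:9↔1 J1 <10,3,6>
3×9 − 2×3 − 1×6 = 15

M = 15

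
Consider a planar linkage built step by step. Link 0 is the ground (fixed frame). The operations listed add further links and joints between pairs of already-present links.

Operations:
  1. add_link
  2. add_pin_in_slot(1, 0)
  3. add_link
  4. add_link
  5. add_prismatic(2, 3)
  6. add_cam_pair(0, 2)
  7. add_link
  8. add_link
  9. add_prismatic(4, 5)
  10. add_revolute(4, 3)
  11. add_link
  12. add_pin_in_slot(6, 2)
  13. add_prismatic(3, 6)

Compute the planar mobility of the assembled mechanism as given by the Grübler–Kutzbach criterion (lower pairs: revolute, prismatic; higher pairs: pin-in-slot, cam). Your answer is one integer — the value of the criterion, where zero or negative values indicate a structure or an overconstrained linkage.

L=1 J1=0 J2=0
add link → L=2 J1=0 J2=0
PS@1,0 dof=2 J2 → L=2 J1=0 J2=1
add link → L=3 J1=0 J2=1
add link → L=4 J1=0 J2=1
P@2,3 dof=1 J1 → L=4 J1=1 J2=1
C@0,2 dof=2 J2 → L=4 J1=1 J2=2
add link → L=5 J1=1 J2=2
add link → L=6 J1=1 J2=2
P@4,5 dof=1 J1 → L=6 J1=2 J2=2
R@4,3 dof=1 J1 → L=6 J1=3 J2=2
add link → L=7 J1=3 J2=2
PS@6,2 dof=2 J2 → L=7 J1=3 J2=3
P@3,6 dof=1 J1 → L=7 J1=4 J2=3
M=3(L−1)−2J1−J2=3·6−2·4−3=7

M = 7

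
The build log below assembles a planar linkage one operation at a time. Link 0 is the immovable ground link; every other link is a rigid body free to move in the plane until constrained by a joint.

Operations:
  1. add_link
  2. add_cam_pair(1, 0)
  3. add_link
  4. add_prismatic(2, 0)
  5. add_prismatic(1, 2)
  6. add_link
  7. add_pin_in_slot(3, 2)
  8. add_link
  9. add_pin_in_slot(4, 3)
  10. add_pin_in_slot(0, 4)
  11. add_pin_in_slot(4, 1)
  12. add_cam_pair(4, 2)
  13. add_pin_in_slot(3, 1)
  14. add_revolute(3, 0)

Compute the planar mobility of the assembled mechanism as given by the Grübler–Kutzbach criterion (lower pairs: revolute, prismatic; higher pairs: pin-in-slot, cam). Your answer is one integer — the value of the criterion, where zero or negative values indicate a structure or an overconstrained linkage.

[1;0;0] (link 0 is ground)
L+ [2;0;0]
C(1,0)∈J2 [2;0;1]
L+ [3;0;1]
P(2,0)∈J1 [3;1;1]
P(1,2)∈J1 [3;2;1]
L+ [4;2;1]
PS(3,2)∈J2 [4;2;2]
L+ [5;2;2]
PS(4,3)∈J2 [5;2;3]
PS(0,4)∈J2 [5;2;4]
PS(4,1)∈J2 [5;2;5]
C(4,2)∈J2 [5;2;6]
PS(3,1)∈J2 [5;2;7]
R(3,0)∈J1 [5;3;7]
mobility = 12 − 6 − 7 = -1

M = -1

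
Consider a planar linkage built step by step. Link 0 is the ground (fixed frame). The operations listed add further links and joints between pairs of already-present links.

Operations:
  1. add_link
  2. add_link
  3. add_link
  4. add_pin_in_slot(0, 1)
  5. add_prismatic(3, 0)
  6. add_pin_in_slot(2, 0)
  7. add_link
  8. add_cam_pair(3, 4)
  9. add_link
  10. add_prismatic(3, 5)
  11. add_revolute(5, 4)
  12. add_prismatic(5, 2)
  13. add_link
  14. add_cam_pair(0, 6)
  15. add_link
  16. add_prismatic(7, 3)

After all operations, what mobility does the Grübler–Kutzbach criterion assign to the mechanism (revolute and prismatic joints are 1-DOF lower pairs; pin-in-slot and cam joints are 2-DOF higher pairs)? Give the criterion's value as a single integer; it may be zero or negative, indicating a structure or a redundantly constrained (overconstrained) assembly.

ground; <1,0,0>
#1 <2,0,0>
#2 <3,0,0>
#3 <4,0,0>
PS:0↔1 J2 <4,0,1>
P:3↔0 J1 <4,1,1>
PS:2↔0 J2 <4,1,2>
#4 <5,1,2>
C:3↔4 J2 <5,1,3>
#5 <6,1,3>
P:3↔5 J1 <6,2,3>
R:5↔4 J1 <6,3,3>
P:5↔2 J1 <6,4,3>
#6 <7,4,3>
C:0↔6 J2 <7,4,4>
#7 <8,4,4>
P:7↔3 J1 <8,5,4>
3×7 − 2×5 − 1×4 = 7

M = 7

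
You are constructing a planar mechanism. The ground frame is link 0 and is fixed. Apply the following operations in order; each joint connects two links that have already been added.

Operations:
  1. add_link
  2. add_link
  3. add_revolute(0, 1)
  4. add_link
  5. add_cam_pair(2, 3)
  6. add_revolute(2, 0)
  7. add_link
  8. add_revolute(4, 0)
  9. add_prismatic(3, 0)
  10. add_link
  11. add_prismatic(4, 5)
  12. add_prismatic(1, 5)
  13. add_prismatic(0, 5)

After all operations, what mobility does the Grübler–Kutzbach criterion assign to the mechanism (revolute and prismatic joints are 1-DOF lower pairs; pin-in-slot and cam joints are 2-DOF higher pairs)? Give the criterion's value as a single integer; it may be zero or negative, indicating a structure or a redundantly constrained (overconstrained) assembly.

L=1 J1=0 J2=0
add link → L=2 J1=0 J2=0
add link → L=3 J1=0 J2=0
R@0,1 dof=1 J1 → L=3 J1=1 J2=0
add link → L=4 J1=1 J2=0
C@2,3 dof=2 J2 → L=4 J1=1 J2=1
R@2,0 dof=1 J1 → L=4 J1=2 J2=1
add link → L=5 J1=2 J2=1
R@4,0 dof=1 J1 → L=5 J1=3 J2=1
P@3,0 dof=1 J1 → L=5 J1=4 J2=1
add link → L=6 J1=4 J2=1
P@4,5 dof=1 J1 → L=6 J1=5 J2=1
P@1,5 dof=1 J1 → L=6 J1=6 J2=1
P@0,5 dof=1 J1 → L=6 J1=7 J2=1
M=3(L−1)−2J1−J2=3·5−2·7−1=0

M = 0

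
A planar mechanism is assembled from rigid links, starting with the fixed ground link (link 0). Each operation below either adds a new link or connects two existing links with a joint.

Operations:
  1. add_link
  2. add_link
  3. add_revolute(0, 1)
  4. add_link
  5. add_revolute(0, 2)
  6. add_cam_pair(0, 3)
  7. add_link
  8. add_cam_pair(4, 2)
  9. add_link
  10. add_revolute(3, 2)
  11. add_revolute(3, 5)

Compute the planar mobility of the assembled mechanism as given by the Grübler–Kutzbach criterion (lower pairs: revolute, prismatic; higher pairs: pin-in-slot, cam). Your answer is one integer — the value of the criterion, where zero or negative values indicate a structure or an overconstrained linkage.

M = 5

ground; <1,0,0>
#1 <2,0,0>
#2 <3,0,0>
R:0↔1 J1 <3,1,0>
#3 <4,1,0>
R:0↔2 J1 <4,2,0>
C:0↔3 J2 <4,2,1>
#4 <5,2,1>
C:4↔2 J2 <5,2,2>
#5 <6,2,2>
R:3↔2 J1 <6,3,2>
R:3↔5 J1 <6,4,2>
3×5 − 2×4 − 1×2 = 5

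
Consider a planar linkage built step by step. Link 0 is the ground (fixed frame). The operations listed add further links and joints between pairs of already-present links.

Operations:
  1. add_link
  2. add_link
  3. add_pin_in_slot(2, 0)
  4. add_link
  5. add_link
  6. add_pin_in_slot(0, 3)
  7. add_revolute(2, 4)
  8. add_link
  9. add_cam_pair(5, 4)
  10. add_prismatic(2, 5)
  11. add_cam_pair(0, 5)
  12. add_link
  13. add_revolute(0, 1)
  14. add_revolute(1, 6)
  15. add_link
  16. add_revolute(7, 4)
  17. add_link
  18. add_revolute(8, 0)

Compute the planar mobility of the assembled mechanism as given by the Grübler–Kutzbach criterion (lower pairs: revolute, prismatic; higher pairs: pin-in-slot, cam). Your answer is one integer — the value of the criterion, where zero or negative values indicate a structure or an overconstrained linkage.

L=1 J1=0 J2=0
add link → L=2 J1=0 J2=0
add link → L=3 J1=0 J2=0
PS@2,0 dof=2 J2 → L=3 J1=0 J2=1
add link → L=4 J1=0 J2=1
add link → L=5 J1=0 J2=1
PS@0,3 dof=2 J2 → L=5 J1=0 J2=2
R@2,4 dof=1 J1 → L=5 J1=1 J2=2
add link → L=6 J1=1 J2=2
C@5,4 dof=2 J2 → L=6 J1=1 J2=3
P@2,5 dof=1 J1 → L=6 J1=2 J2=3
C@0,5 dof=2 J2 → L=6 J1=2 J2=4
add link → L=7 J1=2 J2=4
R@0,1 dof=1 J1 → L=7 J1=3 J2=4
R@1,6 dof=1 J1 → L=7 J1=4 J2=4
add link → L=8 J1=4 J2=4
R@7,4 dof=1 J1 → L=8 J1=5 J2=4
add link → L=9 J1=5 J2=4
R@8,0 dof=1 J1 → L=9 J1=6 J2=4
M=3(L−1)−2J1−J2=3·8−2·6−4=8

M = 8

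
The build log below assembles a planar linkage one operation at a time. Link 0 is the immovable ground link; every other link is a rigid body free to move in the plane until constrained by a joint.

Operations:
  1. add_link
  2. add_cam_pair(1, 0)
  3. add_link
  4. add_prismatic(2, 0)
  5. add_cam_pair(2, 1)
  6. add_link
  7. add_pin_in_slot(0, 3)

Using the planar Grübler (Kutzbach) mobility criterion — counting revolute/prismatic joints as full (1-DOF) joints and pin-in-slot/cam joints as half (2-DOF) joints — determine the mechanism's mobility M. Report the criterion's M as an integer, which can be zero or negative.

M = 4

L=1 J1=0 J2=0
add link → L=2 J1=0 J2=0
C@1,0 dof=2 J2 → L=2 J1=0 J2=1
add link → L=3 J1=0 J2=1
P@2,0 dof=1 J1 → L=3 J1=1 J2=1
C@2,1 dof=2 J2 → L=3 J1=1 J2=2
add link → L=4 J1=1 J2=2
PS@0,3 dof=2 J2 → L=4 J1=1 J2=3
M=3(L−1)−2J1−J2=3·3−2·1−3=4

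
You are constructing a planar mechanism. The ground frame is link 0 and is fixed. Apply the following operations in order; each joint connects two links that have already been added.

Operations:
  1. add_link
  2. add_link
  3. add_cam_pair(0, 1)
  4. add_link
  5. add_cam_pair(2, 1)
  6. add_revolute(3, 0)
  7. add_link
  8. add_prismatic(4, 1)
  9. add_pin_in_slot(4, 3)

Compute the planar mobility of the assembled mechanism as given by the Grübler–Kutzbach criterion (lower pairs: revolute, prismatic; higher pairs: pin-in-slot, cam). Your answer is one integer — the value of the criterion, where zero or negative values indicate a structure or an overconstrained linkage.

M = 5

ground; <1,0,0>
#1 <2,0,0>
#2 <3,0,0>
C:0↔1 J2 <3,0,1>
#3 <4,0,1>
C:2↔1 J2 <4,0,2>
R:3↔0 J1 <4,1,2>
#4 <5,1,2>
P:4↔1 J1 <5,2,2>
PS:4↔3 J2 <5,2,3>
3×4 − 2×2 − 1×3 = 5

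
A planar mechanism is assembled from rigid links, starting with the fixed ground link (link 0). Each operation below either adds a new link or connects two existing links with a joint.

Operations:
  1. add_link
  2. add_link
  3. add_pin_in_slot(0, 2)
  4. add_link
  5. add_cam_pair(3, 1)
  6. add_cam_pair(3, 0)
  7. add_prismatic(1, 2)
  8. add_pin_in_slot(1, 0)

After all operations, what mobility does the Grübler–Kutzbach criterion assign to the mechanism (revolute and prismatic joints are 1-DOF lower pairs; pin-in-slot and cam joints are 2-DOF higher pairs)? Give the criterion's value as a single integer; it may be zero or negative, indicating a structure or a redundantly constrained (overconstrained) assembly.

M = 3

ground; <1,0,0>
#1 <2,0,0>
#2 <3,0,0>
PS:0↔2 J2 <3,0,1>
#3 <4,0,1>
C:3↔1 J2 <4,0,2>
C:3↔0 J2 <4,0,3>
P:1↔2 J1 <4,1,3>
PS:1↔0 J2 <4,1,4>
3×3 − 2×1 − 1×4 = 3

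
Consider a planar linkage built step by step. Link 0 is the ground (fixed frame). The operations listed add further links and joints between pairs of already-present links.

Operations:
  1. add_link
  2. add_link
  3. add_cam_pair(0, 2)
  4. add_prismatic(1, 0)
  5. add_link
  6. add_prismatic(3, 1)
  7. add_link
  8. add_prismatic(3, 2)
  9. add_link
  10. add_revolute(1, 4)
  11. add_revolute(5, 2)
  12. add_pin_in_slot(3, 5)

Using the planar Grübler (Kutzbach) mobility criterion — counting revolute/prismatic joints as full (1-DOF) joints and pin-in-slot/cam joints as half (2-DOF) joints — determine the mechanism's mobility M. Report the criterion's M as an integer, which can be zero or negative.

M = 3

ground; <1,0,0>
#1 <2,0,0>
#2 <3,0,0>
C:0↔2 J2 <3,0,1>
P:1↔0 J1 <3,1,1>
#3 <4,1,1>
P:3↔1 J1 <4,2,1>
#4 <5,2,1>
P:3↔2 J1 <5,3,1>
#5 <6,3,1>
R:1↔4 J1 <6,4,1>
R:5↔2 J1 <6,5,1>
PS:3↔5 J2 <6,5,2>
3×5 − 2×5 − 1×2 = 3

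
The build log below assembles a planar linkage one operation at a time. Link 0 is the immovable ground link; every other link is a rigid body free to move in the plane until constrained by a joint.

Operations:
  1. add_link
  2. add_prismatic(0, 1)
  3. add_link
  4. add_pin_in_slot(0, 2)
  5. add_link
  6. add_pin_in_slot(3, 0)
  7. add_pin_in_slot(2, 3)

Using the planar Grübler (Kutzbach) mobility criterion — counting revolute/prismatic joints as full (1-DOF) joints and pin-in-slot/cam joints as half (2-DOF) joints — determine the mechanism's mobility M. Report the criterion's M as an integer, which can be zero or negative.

M = 4

(L,J1,J2)=(1,0,0); link0 fixed
link1: (2,0,0)
P 0-1 [J1]: (2,1,0)
link2: (3,1,0)
PS 0-2 [J2]: (3,1,1)
link3: (4,1,1)
PS 3-0 [J2]: (4,1,2)
PS 2-3 [J2]: (4,1,3)
Grübler: 3·3 − 2·1 − 3 = 4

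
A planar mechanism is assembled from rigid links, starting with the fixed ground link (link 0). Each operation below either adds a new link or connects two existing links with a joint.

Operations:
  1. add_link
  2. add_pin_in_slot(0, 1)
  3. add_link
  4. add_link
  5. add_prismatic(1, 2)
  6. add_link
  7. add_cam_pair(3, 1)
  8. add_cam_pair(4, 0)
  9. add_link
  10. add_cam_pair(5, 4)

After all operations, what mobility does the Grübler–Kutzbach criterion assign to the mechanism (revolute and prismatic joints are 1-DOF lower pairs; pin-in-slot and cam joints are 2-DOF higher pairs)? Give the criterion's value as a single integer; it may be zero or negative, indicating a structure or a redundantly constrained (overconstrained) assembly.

M = 9

[1;0;0] (link 0 is ground)
L+ [2;0;0]
PS(0,1)∈J2 [2;0;1]
L+ [3;0;1]
L+ [4;0;1]
P(1,2)∈J1 [4;1;1]
L+ [5;1;1]
C(3,1)∈J2 [5;1;2]
C(4,0)∈J2 [5;1;3]
L+ [6;1;3]
C(5,4)∈J2 [6;1;4]
mobility = 15 − 2 − 4 = 9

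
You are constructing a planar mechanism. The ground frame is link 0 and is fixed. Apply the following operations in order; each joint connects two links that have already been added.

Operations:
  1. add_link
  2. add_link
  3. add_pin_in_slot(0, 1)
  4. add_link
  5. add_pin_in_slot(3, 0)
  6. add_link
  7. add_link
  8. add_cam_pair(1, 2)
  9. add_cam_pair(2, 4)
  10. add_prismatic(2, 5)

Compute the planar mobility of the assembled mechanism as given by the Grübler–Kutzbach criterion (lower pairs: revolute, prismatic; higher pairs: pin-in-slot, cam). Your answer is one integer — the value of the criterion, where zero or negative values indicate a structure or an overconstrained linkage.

M = 9

ground; <1,0,0>
#1 <2,0,0>
#2 <3,0,0>
PS:0↔1 J2 <3,0,1>
#3 <4,0,1>
PS:3↔0 J2 <4,0,2>
#4 <5,0,2>
#5 <6,0,2>
C:1↔2 J2 <6,0,3>
C:2↔4 J2 <6,0,4>
P:2↔5 J1 <6,1,4>
3×5 − 2×1 − 1×4 = 9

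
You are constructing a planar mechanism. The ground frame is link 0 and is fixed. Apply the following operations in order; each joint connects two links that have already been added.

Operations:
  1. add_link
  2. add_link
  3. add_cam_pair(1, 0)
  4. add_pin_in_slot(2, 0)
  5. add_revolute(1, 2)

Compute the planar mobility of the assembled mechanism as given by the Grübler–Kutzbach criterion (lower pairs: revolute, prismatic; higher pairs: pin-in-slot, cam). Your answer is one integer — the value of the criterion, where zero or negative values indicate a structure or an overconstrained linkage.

[1;0;0] (link 0 is ground)
L+ [2;0;0]
L+ [3;0;0]
C(1,0)∈J2 [3;0;1]
PS(2,0)∈J2 [3;0;2]
R(1,2)∈J1 [3;1;2]
mobility = 6 − 2 − 2 = 2

M = 2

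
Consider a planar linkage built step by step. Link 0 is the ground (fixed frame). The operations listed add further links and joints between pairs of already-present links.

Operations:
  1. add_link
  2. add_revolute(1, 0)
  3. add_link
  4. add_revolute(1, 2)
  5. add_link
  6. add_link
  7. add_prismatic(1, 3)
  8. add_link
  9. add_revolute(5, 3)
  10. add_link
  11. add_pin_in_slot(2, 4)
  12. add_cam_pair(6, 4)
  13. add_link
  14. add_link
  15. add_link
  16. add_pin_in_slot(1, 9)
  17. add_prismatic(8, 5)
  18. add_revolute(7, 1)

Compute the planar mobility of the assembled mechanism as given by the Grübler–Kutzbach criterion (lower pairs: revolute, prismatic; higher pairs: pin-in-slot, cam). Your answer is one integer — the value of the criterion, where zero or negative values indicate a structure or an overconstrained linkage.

M = 12

link 0 = ground. State L|J1|J2 = 1|0|0
+link1  2|0|0
R(1,0) f=1→J1  2|1|0
+link2  3|1|0
R(1,2) f=1→J1  3|2|0
+link3  4|2|0
+link4  5|2|0
P(1,3) f=1→J1  5|3|0
+link5  6|3|0
R(5,3) f=1→J1  6|4|0
+link6  7|4|0
PS(2,4) f=2→J2  7|4|1
C(6,4) f=2→J2  7|4|2
+link7  8|4|2
+link8  9|4|2
+link9  10|4|2
PS(1,9) f=2→J2  10|4|3
P(8,5) f=1→J1  10|5|3
R(7,1) f=1→J1  10|6|3
M = 3(10−1)−2·6−3 = 27−12−3 = 12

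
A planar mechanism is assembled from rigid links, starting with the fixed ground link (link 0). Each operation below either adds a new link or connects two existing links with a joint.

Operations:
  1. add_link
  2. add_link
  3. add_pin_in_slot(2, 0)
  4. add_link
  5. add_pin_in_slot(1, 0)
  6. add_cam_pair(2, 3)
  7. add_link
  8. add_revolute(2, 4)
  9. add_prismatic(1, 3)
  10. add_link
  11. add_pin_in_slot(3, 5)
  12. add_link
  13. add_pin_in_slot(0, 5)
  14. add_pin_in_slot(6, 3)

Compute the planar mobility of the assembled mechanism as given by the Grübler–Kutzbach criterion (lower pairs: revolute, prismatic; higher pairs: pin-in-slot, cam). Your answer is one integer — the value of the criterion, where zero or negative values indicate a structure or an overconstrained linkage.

(L,J1,J2)=(1,0,0); link0 fixed
link1: (2,0,0)
link2: (3,0,0)
PS 2-0 [J2]: (3,0,1)
link3: (4,0,1)
PS 1-0 [J2]: (4,0,2)
C 2-3 [J2]: (4,0,3)
link4: (5,0,3)
R 2-4 [J1]: (5,1,3)
P 1-3 [J1]: (5,2,3)
link5: (6,2,3)
PS 3-5 [J2]: (6,2,4)
link6: (7,2,4)
PS 0-5 [J2]: (7,2,5)
PS 6-3 [J2]: (7,2,6)
Grübler: 3·6 − 2·2 − 6 = 8

M = 8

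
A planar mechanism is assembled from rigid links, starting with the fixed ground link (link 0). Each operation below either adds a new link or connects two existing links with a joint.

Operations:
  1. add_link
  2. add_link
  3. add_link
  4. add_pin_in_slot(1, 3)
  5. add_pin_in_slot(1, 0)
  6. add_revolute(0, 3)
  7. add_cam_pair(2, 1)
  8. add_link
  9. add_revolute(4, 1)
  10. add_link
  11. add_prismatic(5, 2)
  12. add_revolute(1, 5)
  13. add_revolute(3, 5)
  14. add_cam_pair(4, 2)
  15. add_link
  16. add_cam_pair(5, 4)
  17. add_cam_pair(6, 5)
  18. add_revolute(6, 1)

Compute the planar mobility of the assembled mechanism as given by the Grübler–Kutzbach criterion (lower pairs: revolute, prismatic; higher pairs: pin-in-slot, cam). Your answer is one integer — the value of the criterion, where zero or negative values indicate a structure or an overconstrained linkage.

M = 0

ground; <1,0,0>
#1 <2,0,0>
#2 <3,0,0>
#3 <4,0,0>
PS:1↔3 J2 <4,0,1>
PS:1↔0 J2 <4,0,2>
R:0↔3 J1 <4,1,2>
C:2↔1 J2 <4,1,3>
#4 <5,1,3>
R:4↔1 J1 <5,2,3>
#5 <6,2,3>
P:5↔2 J1 <6,3,3>
R:1↔5 J1 <6,4,3>
R:3↔5 J1 <6,5,3>
C:4↔2 J2 <6,5,4>
#6 <7,5,4>
C:5↔4 J2 <7,5,5>
C:6↔5 J2 <7,5,6>
R:6↔1 J1 <7,6,6>
3×6 − 2×6 − 1×6 = 0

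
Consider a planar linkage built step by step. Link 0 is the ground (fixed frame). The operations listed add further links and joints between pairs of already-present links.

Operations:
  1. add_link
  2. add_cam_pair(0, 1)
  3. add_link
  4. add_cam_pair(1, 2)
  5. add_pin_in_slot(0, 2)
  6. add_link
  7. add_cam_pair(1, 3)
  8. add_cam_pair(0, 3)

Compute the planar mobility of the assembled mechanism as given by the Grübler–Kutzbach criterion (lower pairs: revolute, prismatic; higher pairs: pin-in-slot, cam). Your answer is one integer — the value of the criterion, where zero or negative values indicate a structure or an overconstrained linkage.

(L,J1,J2)=(1,0,0); link0 fixed
link1: (2,0,0)
C 0-1 [J2]: (2,0,1)
link2: (3,0,1)
C 1-2 [J2]: (3,0,2)
PS 0-2 [J2]: (3,0,3)
link3: (4,0,3)
C 1-3 [J2]: (4,0,4)
C 0-3 [J2]: (4,0,5)
Grübler: 3·3 − 2·0 − 5 = 4

M = 4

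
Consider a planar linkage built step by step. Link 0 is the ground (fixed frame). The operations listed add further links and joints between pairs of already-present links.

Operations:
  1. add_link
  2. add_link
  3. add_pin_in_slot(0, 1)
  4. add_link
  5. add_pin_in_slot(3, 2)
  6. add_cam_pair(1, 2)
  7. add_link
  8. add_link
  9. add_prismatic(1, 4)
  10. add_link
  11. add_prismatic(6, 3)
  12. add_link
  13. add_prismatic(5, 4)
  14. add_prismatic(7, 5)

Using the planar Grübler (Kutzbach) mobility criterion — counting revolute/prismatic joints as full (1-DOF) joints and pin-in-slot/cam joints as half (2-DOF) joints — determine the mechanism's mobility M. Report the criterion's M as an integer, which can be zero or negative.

ground; <1,0,0>
#1 <2,0,0>
#2 <3,0,0>
PS:0↔1 J2 <3,0,1>
#3 <4,0,1>
PS:3↔2 J2 <4,0,2>
C:1↔2 J2 <4,0,3>
#4 <5,0,3>
#5 <6,0,3>
P:1↔4 J1 <6,1,3>
#6 <7,1,3>
P:6↔3 J1 <7,2,3>
#7 <8,2,3>
P:5↔4 J1 <8,3,3>
P:7↔5 J1 <8,4,3>
3×7 − 2×4 − 1×3 = 10

M = 10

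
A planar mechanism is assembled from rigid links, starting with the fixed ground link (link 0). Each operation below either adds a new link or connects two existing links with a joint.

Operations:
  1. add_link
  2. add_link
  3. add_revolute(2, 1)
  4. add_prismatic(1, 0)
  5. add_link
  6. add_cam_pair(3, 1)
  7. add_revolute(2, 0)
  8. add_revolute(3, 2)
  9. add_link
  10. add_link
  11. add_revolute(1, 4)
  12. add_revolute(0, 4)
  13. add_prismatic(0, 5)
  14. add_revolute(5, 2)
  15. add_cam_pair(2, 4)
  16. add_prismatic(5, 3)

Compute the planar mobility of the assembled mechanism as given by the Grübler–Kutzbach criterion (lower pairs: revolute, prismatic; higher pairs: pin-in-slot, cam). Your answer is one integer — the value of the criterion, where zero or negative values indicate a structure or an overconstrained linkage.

M = -5

link 0 = ground. State L|J1|J2 = 1|0|0
+link1  2|0|0
+link2  3|0|0
R(2,1) f=1→J1  3|1|0
P(1,0) f=1→J1  3|2|0
+link3  4|2|0
C(3,1) f=2→J2  4|2|1
R(2,0) f=1→J1  4|3|1
R(3,2) f=1→J1  4|4|1
+link4  5|4|1
+link5  6|4|1
R(1,4) f=1→J1  6|5|1
R(0,4) f=1→J1  6|6|1
P(0,5) f=1→J1  6|7|1
R(5,2) f=1→J1  6|8|1
C(2,4) f=2→J2  6|8|2
P(5,3) f=1→J1  6|9|2
M = 3(6−1)−2·9−2 = 15−18−2 = -5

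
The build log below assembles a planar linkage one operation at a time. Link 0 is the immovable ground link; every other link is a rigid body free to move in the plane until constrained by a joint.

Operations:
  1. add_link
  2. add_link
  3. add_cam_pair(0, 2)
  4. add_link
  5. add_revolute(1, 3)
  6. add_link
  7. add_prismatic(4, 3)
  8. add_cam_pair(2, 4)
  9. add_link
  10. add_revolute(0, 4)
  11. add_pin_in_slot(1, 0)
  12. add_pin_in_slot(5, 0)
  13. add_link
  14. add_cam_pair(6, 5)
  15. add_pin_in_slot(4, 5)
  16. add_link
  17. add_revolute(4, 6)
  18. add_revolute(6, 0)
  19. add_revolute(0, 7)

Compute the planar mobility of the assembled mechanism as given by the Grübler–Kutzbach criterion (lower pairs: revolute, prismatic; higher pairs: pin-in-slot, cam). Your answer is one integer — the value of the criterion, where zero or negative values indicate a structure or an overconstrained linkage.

link 0 = ground. State L|J1|J2 = 1|0|0
+link1  2|0|0
+link2  3|0|0
C(0,2) f=2→J2  3|0|1
+link3  4|0|1
R(1,3) f=1→J1  4|1|1
+link4  5|1|1
P(4,3) f=1→J1  5|2|1
C(2,4) f=2→J2  5|2|2
+link5  6|2|2
R(0,4) f=1→J1  6|3|2
PS(1,0) f=2→J2  6|3|3
PS(5,0) f=2→J2  6|3|4
+link6  7|3|4
C(6,5) f=2→J2  7|3|5
PS(4,5) f=2→J2  7|3|6
+link7  8|3|6
R(4,6) f=1→J1  8|4|6
R(6,0) f=1→J1  8|5|6
R(0,7) f=1→J1  8|6|6
M = 3(8−1)−2·6−6 = 21−12−6 = 3

M = 3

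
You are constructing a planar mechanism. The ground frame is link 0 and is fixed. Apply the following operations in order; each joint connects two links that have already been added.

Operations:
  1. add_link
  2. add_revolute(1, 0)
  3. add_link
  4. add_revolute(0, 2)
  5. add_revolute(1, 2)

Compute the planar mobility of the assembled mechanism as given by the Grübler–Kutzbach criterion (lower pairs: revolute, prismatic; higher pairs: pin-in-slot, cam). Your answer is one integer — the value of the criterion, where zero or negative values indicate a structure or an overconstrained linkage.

[1;0;0] (link 0 is ground)
L+ [2;0;0]
R(1,0)∈J1 [2;1;0]
L+ [3;1;0]
R(0,2)∈J1 [3;2;0]
R(1,2)∈J1 [3;3;0]
mobility = 6 − 6 − 0 = 0

M = 0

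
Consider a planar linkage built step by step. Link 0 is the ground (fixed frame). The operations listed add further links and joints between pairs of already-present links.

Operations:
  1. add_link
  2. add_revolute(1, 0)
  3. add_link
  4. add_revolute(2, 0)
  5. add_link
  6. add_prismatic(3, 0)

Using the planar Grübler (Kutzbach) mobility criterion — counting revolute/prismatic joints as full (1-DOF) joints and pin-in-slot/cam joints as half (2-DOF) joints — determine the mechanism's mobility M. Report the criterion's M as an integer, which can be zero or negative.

M = 3

(L,J1,J2)=(1,0,0); link0 fixed
link1: (2,0,0)
R 1-0 [J1]: (2,1,0)
link2: (3,1,0)
R 2-0 [J1]: (3,2,0)
link3: (4,2,0)
P 3-0 [J1]: (4,3,0)
Grübler: 3·3 − 2·3 − 0 = 3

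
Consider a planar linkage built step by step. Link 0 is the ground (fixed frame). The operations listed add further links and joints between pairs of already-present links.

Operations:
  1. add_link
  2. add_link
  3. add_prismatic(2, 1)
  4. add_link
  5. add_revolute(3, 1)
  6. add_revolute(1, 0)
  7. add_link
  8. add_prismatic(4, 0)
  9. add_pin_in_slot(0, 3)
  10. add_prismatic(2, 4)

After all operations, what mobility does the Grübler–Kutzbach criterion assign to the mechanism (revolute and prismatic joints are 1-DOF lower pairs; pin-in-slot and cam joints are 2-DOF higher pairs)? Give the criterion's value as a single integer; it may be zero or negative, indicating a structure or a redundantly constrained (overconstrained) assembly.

M = 1

L=1 J1=0 J2=0
add link → L=2 J1=0 J2=0
add link → L=3 J1=0 J2=0
P@2,1 dof=1 J1 → L=3 J1=1 J2=0
add link → L=4 J1=1 J2=0
R@3,1 dof=1 J1 → L=4 J1=2 J2=0
R@1,0 dof=1 J1 → L=4 J1=3 J2=0
add link → L=5 J1=3 J2=0
P@4,0 dof=1 J1 → L=5 J1=4 J2=0
PS@0,3 dof=2 J2 → L=5 J1=4 J2=1
P@2,4 dof=1 J1 → L=5 J1=5 J2=1
M=3(L−1)−2J1−J2=3·4−2·5−1=1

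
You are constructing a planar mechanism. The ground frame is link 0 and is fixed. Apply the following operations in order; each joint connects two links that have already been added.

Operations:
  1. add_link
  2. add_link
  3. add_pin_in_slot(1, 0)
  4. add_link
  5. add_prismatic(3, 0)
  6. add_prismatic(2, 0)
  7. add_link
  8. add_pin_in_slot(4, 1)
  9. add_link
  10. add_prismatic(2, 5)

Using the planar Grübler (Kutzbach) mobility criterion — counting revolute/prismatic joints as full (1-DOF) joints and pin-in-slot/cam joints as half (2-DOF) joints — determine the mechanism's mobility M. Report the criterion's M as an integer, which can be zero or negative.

(L,J1,J2)=(1,0,0); link0 fixed
link1: (2,0,0)
link2: (3,0,0)
PS 1-0 [J2]: (3,0,1)
link3: (4,0,1)
P 3-0 [J1]: (4,1,1)
P 2-0 [J1]: (4,2,1)
link4: (5,2,1)
PS 4-1 [J2]: (5,2,2)
link5: (6,2,2)
P 2-5 [J1]: (6,3,2)
Grübler: 3·5 − 2·3 − 2 = 7

M = 7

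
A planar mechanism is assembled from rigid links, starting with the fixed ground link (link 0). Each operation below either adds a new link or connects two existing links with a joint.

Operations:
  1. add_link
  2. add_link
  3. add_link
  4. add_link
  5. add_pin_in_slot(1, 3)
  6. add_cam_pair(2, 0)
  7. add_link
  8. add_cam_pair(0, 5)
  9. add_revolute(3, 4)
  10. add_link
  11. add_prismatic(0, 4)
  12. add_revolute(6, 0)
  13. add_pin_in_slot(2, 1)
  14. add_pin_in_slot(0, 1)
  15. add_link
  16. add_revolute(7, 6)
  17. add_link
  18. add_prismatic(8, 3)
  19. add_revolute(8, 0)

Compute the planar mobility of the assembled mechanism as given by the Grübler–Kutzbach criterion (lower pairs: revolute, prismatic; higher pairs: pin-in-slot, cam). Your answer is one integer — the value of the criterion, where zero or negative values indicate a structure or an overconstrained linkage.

M = 7

L=1 J1=0 J2=0
add link → L=2 J1=0 J2=0
add link → L=3 J1=0 J2=0
add link → L=4 J1=0 J2=0
add link → L=5 J1=0 J2=0
PS@1,3 dof=2 J2 → L=5 J1=0 J2=1
C@2,0 dof=2 J2 → L=5 J1=0 J2=2
add link → L=6 J1=0 J2=2
C@0,5 dof=2 J2 → L=6 J1=0 J2=3
R@3,4 dof=1 J1 → L=6 J1=1 J2=3
add link → L=7 J1=1 J2=3
P@0,4 dof=1 J1 → L=7 J1=2 J2=3
R@6,0 dof=1 J1 → L=7 J1=3 J2=3
PS@2,1 dof=2 J2 → L=7 J1=3 J2=4
PS@0,1 dof=2 J2 → L=7 J1=3 J2=5
add link → L=8 J1=3 J2=5
R@7,6 dof=1 J1 → L=8 J1=4 J2=5
add link → L=9 J1=4 J2=5
P@8,3 dof=1 J1 → L=9 J1=5 J2=5
R@8,0 dof=1 J1 → L=9 J1=6 J2=5
M=3(L−1)−2J1−J2=3·8−2·6−5=7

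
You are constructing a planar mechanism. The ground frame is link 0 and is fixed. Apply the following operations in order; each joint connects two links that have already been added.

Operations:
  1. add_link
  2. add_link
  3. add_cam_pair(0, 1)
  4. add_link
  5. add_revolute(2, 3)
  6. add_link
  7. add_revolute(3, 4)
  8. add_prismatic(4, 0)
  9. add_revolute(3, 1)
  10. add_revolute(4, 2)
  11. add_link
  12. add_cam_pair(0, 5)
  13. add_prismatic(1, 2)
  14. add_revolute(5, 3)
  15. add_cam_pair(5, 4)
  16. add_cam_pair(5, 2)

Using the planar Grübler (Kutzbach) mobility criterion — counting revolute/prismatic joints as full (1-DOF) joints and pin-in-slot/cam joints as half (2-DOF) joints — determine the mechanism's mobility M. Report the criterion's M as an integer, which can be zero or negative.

[1;0;0] (link 0 is ground)
L+ [2;0;0]
L+ [3;0;0]
C(0,1)∈J2 [3;0;1]
L+ [4;0;1]
R(2,3)∈J1 [4;1;1]
L+ [5;1;1]
R(3,4)∈J1 [5;2;1]
P(4,0)∈J1 [5;3;1]
R(3,1)∈J1 [5;4;1]
R(4,2)∈J1 [5;5;1]
L+ [6;5;1]
C(0,5)∈J2 [6;5;2]
P(1,2)∈J1 [6;6;2]
R(5,3)∈J1 [6;7;2]
C(5,4)∈J2 [6;7;3]
C(5,2)∈J2 [6;7;4]
mobility = 15 − 14 − 4 = -3

M = -3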